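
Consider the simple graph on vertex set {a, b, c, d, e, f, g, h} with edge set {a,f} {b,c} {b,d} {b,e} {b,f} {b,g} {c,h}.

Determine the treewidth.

A width-1 tree decomposition is:
Bags: B1 = {c, h}  B2 = {b, c}  B3 = {b, d}  B4 = {b, g}  B5 = {b, e}  B6 = {b, f}  B7 = {a, f}
Tree: B1–B2, B2–B3, B2–B4, B3–B5, B2–B6, B6–B7
The largest bag has 2 vertices, giving width 1; this decomposition certifies tw(G) ≤ 1. Any graph with an edge has treewidth ≥ 1, and G has the edge c–h. Therefore the treewidth is 1.

1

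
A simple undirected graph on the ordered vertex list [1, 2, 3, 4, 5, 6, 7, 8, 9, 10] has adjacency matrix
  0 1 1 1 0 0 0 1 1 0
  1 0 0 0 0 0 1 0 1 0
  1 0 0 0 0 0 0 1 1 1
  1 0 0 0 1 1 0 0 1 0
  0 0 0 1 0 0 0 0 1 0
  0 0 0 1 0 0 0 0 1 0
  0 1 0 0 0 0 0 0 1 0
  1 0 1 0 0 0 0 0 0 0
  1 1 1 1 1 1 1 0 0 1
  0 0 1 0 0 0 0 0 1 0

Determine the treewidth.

2

A width-2 tree decomposition is:
Bags: B1 = {1, 3, 9}  B2 = {1, 3, 8}  B3 = {1, 2, 9}  B4 = {2, 7, 9}  B5 = {3, 9, 10}  B6 = {1, 4, 9}  B7 = {4, 5, 9}  B8 = {4, 6, 9}
Tree: B1–B2, B1–B3, B3–B4, B1–B5, B3–B6, B6–B7, B6–B8
The largest bag has 3 vertices, giving width 2; this decomposition certifies tw(G) ≤ 2. On the other hand G contains the 3-clique {1, 3, 8}. A clique must lie in a single bag of any decomposition, so no decomposition can have width below 2. The upper and lower bounds meet at 2, so that is the treewidth.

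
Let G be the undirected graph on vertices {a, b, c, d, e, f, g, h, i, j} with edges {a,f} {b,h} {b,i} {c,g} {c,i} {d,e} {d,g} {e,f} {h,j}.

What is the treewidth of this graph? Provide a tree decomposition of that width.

Treewidth 1.
One such decomposition:
Bags: B1 = {a, f}  B2 = {e, f}  B3 = {d, e}  B4 = {d, g}  B5 = {c, g}  B6 = {c, i}  B7 = {b, i}  B8 = {b, h}  B9 = {h, j}
Tree: B1–B2, B2–B3, B3–B4, B4–B5, B5–B6, B6–B7, B7–B8, B8–B9

Each bag holds 2 vertices, so the decomposition has width 1, which upper-bounds the treewidth. Since G has at least one edge (e.g. a–f), it is not an edgeless graph, so tw(G) ≥ 1. Combining the bounds, tw(G) = 1.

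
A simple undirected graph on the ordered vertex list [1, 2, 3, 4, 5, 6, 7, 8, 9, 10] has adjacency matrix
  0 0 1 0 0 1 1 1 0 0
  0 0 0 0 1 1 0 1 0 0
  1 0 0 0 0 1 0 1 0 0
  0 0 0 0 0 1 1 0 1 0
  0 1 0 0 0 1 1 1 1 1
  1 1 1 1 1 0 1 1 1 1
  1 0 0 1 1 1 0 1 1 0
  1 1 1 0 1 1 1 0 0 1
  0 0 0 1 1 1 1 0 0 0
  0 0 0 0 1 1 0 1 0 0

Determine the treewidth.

3

A width-3 tree decomposition is:
Bags: B1 = {5, 6, 7, 8}  B2 = {2, 5, 6, 8}  B3 = {1, 6, 7, 8}  B4 = {5, 6, 7, 9}  B5 = {5, 6, 8, 10}  B6 = {1, 3, 6, 8}  B7 = {4, 6, 7, 9}
Tree: B1–B2, B1–B3, B1–B4, B1–B5, B3–B6, B4–B7
Each bag holds 4 vertices, so the decomposition has width 3, which upper-bounds the treewidth. For the lower bound, the 4 vertices {1, 3, 6, 8} are pairwise adjacent, and any tree decomposition puts a clique entirely inside one bag — forcing width ≥ 3. Hence tw(G) = 3 exactly.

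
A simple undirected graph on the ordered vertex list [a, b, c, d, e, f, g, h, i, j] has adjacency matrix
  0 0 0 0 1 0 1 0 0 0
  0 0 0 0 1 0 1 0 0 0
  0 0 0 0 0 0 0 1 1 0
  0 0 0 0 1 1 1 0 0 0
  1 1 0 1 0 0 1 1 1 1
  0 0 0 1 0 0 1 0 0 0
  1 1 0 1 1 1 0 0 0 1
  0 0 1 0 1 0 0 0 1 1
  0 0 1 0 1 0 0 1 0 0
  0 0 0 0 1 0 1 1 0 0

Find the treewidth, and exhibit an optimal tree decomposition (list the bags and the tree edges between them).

Each bag holds 3 vertices, so the decomposition has width 2, which upper-bounds the treewidth. For the lower bound, the 3 vertices {d, e, g} are pairwise adjacent, and any tree decomposition puts a clique entirely inside one bag — forcing width ≥ 2. Combining the bounds, tw(G) = 2.

Treewidth 2.
Bags: B1 = {b, e, g}  B2 = {a, e, g}  B3 = {d, e, g}  B4 = {e, g, j}  B5 = {d, f, g}  B6 = {e, h, j}  B7 = {e, h, i}  B8 = {c, h, i}
Tree: B1–B2, B1–B3, B2–B4, B3–B5, B4–B6, B6–B7, B7–B8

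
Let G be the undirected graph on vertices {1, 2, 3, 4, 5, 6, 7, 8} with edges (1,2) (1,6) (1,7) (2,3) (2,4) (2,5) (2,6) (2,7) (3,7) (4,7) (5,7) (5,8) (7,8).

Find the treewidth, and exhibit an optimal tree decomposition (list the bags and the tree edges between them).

The largest bag has 3 vertices, giving width 2; this decomposition certifies tw(G) ≤ 2. For the lower bound, the 3 vertices {5, 7, 8} are pairwise adjacent, and any tree decomposition puts a clique entirely inside one bag — forcing width ≥ 2. Hence tw(G) = 2 exactly.

Treewidth 2.
One such decomposition:
Bags: B1 = {2, 5, 7}  B2 = {1, 2, 7}  B3 = {1, 2, 6}  B4 = {2, 3, 7}  B5 = {5, 7, 8}  B6 = {2, 4, 7}
Tree: B1–B2, B2–B3, B1–B4, B1–B5, B1–B6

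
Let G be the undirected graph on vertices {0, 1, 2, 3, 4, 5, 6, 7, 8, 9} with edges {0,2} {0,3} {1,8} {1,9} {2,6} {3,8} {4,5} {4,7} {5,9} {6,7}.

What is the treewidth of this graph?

A width-2 tree decomposition is:
Bags: B1 = {0, 3, 8}  B2 = {0, 2, 8}  B3 = {2, 6, 8}  B4 = {6, 7, 8}  B5 = {4, 7, 8}  B6 = {4, 5, 8}  B7 = {5, 8, 9}  B8 = {1, 8, 9}
Tree: B1–B2, B2–B3, B3–B4, B4–B5, B5–B6, B6–B7, B7–B8
Each bag holds 3 vertices, so the decomposition has width 2, which upper-bounds the treewidth. For the lower bound, G contains the cycle 8–3–0–2–6–7–4–5–9–1–8, so G is not a forest; only forests have treewidth ≤ 1, hence tw(G) ≥ 2. Hence tw(G) = 2 exactly.

2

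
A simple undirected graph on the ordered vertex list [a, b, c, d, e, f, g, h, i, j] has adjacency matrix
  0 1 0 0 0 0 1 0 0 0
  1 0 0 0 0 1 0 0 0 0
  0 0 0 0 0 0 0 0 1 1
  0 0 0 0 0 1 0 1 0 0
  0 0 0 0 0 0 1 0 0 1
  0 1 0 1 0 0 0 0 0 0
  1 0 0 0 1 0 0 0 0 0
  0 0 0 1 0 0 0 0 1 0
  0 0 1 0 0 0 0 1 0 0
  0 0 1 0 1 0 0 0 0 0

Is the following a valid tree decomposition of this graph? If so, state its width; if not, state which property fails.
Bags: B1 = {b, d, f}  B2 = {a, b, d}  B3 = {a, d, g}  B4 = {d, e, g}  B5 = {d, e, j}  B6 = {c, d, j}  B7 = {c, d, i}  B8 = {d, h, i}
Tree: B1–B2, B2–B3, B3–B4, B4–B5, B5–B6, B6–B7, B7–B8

Yes; width 2.

Every vertex of G appears in some bag (union = {a, b, c, d, e, f, g, h, i, j}); every edge is covered by a bag; and for each vertex v the set of bags containing v is connected in the bag tree. The decomposition is therefore valid. The largest bag has 3 vertices, so the width is 2.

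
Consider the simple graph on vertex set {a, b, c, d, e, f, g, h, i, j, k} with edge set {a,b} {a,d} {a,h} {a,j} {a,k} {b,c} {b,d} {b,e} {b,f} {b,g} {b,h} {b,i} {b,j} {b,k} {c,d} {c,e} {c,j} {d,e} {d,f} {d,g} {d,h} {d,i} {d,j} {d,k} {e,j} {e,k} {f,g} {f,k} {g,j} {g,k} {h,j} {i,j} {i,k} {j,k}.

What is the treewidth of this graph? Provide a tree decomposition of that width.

Treewidth 4.
Bags: B1 = {a, b, d, j, k}  B2 = {b, d, e, j, k}  B3 = {b, d, g, j, k}  B4 = {b, d, f, g, k}  B5 = {a, b, d, h, j}  B6 = {b, d, i, j, k}  B7 = {b, c, d, e, j}
Tree: B1–B2, B2–B3, B3–B4, B1–B5, B3–B6, B2–B7

Every bag has size at most 5, so the width is 5 − 1 = 4 and tw(G) ≤ 4. On the other hand G contains the 5-clique {a, b, d, h, j}. A clique must lie in a single bag of any decomposition, so no decomposition can have width below 4. The upper and lower bounds meet at 4, so that is the treewidth.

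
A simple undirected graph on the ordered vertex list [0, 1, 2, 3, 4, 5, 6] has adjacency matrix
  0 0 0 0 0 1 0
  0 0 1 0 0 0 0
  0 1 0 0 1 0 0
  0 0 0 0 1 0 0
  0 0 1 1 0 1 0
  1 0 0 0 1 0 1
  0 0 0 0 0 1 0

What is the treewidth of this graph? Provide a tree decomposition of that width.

Treewidth 1.
Bags: B1 = {4, 5}  B2 = {2, 4}  B3 = {0, 5}  B4 = {5, 6}  B5 = {3, 4}  B6 = {1, 2}
Tree: B1–B2, B1–B3, B1–B4, B1–B5, B2–B6

The largest bag has 2 vertices, giving width 1; this decomposition certifies tw(G) ≤ 1. Any graph with an edge has treewidth ≥ 1, and G has the edge 5–4. Combining the bounds, tw(G) = 1.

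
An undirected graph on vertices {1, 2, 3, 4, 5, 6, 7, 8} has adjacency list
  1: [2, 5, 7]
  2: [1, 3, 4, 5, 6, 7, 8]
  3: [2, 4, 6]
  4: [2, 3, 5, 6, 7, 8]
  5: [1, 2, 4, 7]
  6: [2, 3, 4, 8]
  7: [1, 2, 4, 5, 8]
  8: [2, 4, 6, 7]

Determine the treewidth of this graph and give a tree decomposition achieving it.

The largest bag has 4 vertices, giving width 3; this decomposition certifies tw(G) ≤ 3. Conversely, {1, 2, 5, 7} is a clique of size 4, and the vertices of any clique must share a bag in every tree decomposition; so some bag has ≥ 4 vertices and tw(G) ≥ 3. The upper and lower bounds meet at 3, so that is the treewidth.

Treewidth 3.
Bags: B1 = {2, 4, 7, 8}  B2 = {2, 4, 6, 8}  B3 = {2, 3, 4, 6}  B4 = {2, 4, 5, 7}  B5 = {1, 2, 5, 7}
Tree: B1–B2, B2–B3, B1–B4, B4–B5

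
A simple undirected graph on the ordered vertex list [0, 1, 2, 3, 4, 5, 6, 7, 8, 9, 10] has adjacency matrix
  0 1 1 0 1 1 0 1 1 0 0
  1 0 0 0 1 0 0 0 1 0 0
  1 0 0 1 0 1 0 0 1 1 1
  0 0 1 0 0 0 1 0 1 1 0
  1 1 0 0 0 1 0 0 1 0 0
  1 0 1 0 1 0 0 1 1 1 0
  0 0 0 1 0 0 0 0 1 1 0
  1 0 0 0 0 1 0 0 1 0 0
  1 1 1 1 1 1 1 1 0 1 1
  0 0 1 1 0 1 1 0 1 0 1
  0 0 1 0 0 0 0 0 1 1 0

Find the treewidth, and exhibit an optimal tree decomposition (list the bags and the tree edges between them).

Every bag has size at most 4, so the width is 4 − 1 = 3 and tw(G) ≤ 3. On the other hand G contains the 4-clique {0, 1, 4, 8}. A clique must lie in a single bag of any decomposition, so no decomposition can have width below 3. Therefore the treewidth is 3.

Treewidth 3.
One optimal decomposition is:
Bags: B1 = {2, 8, 9, 10}  B2 = {2, 5, 8, 9}  B3 = {0, 2, 5, 8}  B4 = {0, 4, 5, 8}  B5 = {2, 3, 8, 9}  B6 = {0, 1, 4, 8}  B7 = {0, 5, 7, 8}  B8 = {3, 6, 8, 9}
Tree: B1–B2, B2–B3, B3–B4, B1–B5, B4–B6, B3–B7, B5–B8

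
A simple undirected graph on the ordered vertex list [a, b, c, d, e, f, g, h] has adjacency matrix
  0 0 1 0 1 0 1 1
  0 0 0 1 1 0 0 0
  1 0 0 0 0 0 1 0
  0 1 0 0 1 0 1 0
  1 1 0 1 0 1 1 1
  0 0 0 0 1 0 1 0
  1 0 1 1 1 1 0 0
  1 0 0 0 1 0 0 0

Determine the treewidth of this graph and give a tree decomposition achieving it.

The largest bag has 3 vertices, giving width 2; this decomposition certifies tw(G) ≤ 2. For the lower bound, the 3 vertices {d, e, g} are pairwise adjacent, and any tree decomposition puts a clique entirely inside one bag — forcing width ≥ 2. Combining the bounds, tw(G) = 2.

Treewidth 2.
One optimal decomposition is:
Bags: B1 = {a, c, g}  B2 = {a, e, g}  B3 = {d, e, g}  B4 = {a, e, h}  B5 = {b, d, e}  B6 = {e, f, g}
Tree: B1–B2, B2–B3, B2–B4, B3–B5, B2–B6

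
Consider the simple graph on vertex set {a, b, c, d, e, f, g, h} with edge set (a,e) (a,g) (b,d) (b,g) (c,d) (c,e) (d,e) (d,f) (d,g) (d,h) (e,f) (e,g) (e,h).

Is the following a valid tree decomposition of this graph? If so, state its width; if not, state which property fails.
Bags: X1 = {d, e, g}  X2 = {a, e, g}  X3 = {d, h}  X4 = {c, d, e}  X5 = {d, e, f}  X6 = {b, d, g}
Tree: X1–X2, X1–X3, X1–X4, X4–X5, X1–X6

No — edge (e,h) lies in no bag.

A tree decomposition must satisfy three properties: every vertex lies in some bag; for every edge, both endpoints lie together in some bag; and for every vertex, the bags containing it form a connected subtree. Here edge (e,h) lies in no bag, so the decomposition is invalid.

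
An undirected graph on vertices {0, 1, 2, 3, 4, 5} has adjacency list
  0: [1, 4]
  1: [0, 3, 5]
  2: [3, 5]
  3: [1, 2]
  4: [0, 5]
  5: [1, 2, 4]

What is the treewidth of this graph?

A width-2 tree decomposition is:
Bags: B1 = {2, 3, 5}  B2 = {1, 3, 5}  B3 = {1, 4, 5}  B4 = {0, 1, 4}
Tree: B1–B2, B2–B3, B3–B4
The largest bag has 3 vertices, giving width 2; this decomposition certifies tw(G) ≤ 2. The edges 2–3–1–5–2 form a cycle, so G is not a tree and its treewidth is at least 2. Hence tw(G) = 2 exactly.

2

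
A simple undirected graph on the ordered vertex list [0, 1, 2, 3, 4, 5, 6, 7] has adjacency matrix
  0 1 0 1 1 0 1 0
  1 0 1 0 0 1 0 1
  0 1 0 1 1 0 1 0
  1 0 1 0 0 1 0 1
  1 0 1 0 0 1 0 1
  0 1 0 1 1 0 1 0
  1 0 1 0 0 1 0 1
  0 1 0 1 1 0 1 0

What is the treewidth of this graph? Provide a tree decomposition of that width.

Treewidth 4.
One such decomposition:
Bags: B1 = {0, 2, 5, 6, 7}  B2 = {0, 1, 2, 5, 7}  B3 = {0, 2, 4, 5, 7}  B4 = {0, 2, 3, 5, 7}
Tree: B1–B2, B2–B3, B3–B4

The largest bag has 5 vertices, giving width 4; this decomposition certifies tw(G) ≤ 4. For the lower bound: the 5 vertex sets {2,6}, {0,1}, {4,7}, {5}, {3} are disjoint, each induces a connected subgraph, and every pair is joined by at least one edge of G. Contracting each set to a single vertex therefore yields K_{5} as a minor, and since treewidth is minor-monotone, tw(G) ≥ tw(K_{5}) = 4. Combining the bounds, tw(G) = 4.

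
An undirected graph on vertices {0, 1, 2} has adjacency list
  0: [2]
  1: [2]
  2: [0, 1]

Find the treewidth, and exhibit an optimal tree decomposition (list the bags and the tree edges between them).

Each bag holds 2 vertices, so the decomposition has width 1, which upper-bounds the treewidth. Since G has at least one edge (e.g. 1–2), it is not an edgeless graph, so tw(G) ≥ 1. The upper and lower bounds meet at 1, so that is the treewidth.

Treewidth 1.
One optimal decomposition is:
Bags: B1 = {1, 2}  B2 = {0, 2}
Tree: B1–B2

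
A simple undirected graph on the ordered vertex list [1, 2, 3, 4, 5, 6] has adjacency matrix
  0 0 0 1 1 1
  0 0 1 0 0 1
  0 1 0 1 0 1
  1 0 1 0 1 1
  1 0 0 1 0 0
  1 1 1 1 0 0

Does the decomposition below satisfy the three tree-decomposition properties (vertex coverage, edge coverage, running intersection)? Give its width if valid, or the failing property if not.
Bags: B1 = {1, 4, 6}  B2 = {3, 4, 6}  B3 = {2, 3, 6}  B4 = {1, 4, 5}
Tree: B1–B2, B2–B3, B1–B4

Yes; width 2.

Checking the three conditions: (i) the bags cover all of {1, 2, 3, 4, 5, 6}; (ii) for each edge, some bag contains both endpoints; (iii) the bags containing any fixed vertex form a subtree. All hold, so the decomposition is valid with width 3 − 1 = 2.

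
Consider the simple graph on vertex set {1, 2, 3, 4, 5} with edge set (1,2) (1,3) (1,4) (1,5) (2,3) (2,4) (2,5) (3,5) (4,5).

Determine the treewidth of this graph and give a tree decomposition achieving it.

The largest bag has 4 vertices, giving width 3; this decomposition certifies tw(G) ≤ 3. Conversely, {1, 2, 3, 5} is a clique of size 4, and the vertices of any clique must share a bag in every tree decomposition; so some bag has ≥ 4 vertices and tw(G) ≥ 3. Therefore the treewidth is 3.

Treewidth 3.
Bags: B1 = {1, 2, 4, 5}  B2 = {1, 2, 3, 5}
Tree: B1–B2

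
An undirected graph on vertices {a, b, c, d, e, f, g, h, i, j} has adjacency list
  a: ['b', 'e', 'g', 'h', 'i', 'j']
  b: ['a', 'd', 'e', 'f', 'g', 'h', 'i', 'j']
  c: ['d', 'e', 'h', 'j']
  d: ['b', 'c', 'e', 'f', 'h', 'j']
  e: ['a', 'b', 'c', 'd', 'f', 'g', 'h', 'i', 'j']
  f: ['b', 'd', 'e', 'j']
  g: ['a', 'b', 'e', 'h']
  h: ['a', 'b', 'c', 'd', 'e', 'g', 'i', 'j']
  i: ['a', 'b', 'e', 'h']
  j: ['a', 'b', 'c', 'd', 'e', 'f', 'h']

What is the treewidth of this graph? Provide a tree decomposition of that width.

Each bag holds 5 vertices, so the decomposition has width 4, which upper-bounds the treewidth. Conversely, {c, d, e, h, j} is a clique of size 5, and the vertices of any clique must share a bag in every tree decomposition; so some bag has ≥ 5 vertices and tw(G) ≥ 4. The upper and lower bounds meet at 4, so that is the treewidth.

Treewidth 4.
Bags: B1 = {a, b, e, h, j}  B2 = {b, d, e, h, j}  B3 = {b, d, e, f, j}  B4 = {a, b, e, h, i}  B5 = {a, b, e, g, h}  B6 = {c, d, e, h, j}
Tree: B1–B2, B2–B3, B1–B4, B4–B5, B2–B6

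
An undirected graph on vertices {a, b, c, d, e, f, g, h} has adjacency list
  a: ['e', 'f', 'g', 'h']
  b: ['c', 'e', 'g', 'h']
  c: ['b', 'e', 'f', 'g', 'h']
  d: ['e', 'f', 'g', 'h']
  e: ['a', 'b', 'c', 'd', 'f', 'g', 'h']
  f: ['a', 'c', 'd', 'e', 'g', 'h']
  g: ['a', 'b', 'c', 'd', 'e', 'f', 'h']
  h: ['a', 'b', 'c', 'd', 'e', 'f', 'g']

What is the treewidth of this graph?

A width-4 tree decomposition is:
Bags: B1 = {c, e, f, g, h}  B2 = {b, c, e, g, h}  B3 = {d, e, f, g, h}  B4 = {a, e, f, g, h}
Tree: B1–B2, B1–B3, B3–B4
Each bag holds 5 vertices, so the decomposition has width 4, which upper-bounds the treewidth. On the other hand G contains the 5-clique {d, e, f, g, h}. A clique must lie in a single bag of any decomposition, so no decomposition can have width below 4. Combining the bounds, tw(G) = 4.

4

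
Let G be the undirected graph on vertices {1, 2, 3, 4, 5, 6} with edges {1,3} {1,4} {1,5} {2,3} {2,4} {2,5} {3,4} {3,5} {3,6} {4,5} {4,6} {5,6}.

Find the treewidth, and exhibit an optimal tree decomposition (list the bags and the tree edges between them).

Treewidth 3.
One such decomposition:
Bags: B1 = {2, 3, 4, 5}  B2 = {3, 4, 5, 6}  B3 = {1, 3, 4, 5}
Tree: B1–B2, B1–B3

Every bag has size at most 4, so the width is 4 − 1 = 3 and tw(G) ≤ 3. For the lower bound, the 4 vertices {1, 3, 4, 5} are pairwise adjacent, and any tree decomposition puts a clique entirely inside one bag — forcing width ≥ 3. Combining the bounds, tw(G) = 3.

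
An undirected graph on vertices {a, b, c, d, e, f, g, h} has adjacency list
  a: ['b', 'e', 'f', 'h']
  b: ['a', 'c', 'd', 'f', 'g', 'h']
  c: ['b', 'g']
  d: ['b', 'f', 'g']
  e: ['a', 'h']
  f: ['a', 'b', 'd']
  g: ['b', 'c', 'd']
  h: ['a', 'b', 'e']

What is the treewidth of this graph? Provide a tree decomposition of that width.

Each bag holds 3 vertices, so the decomposition has width 2, which upper-bounds the treewidth. Conversely, {a, e, h} is a clique of size 3, and the vertices of any clique must share a bag in every tree decomposition; so some bag has ≥ 3 vertices and tw(G) ≥ 2. The upper and lower bounds meet at 2, so that is the treewidth.

Treewidth 2.
One optimal decomposition is:
Bags: B1 = {a, b, h}  B2 = {a, b, f}  B3 = {b, d, f}  B4 = {b, d, g}  B5 = {b, c, g}  B6 = {a, e, h}
Tree: B1–B2, B2–B3, B3–B4, B4–B5, B1–B6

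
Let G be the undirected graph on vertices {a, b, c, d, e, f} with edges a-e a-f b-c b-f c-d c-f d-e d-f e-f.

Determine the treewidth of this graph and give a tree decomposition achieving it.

Treewidth 2.
One optimal decomposition is:
Bags: B1 = {c, d, f}  B2 = {b, c, f}  B3 = {d, e, f}  B4 = {a, e, f}
Tree: B1–B2, B1–B3, B3–B4

Every bag has size at most 3, so the width is 3 − 1 = 2 and tw(G) ≤ 2. For the lower bound, the 3 vertices {d, e, f} are pairwise adjacent, and any tree decomposition puts a clique entirely inside one bag — forcing width ≥ 2. Therefore the treewidth is 2.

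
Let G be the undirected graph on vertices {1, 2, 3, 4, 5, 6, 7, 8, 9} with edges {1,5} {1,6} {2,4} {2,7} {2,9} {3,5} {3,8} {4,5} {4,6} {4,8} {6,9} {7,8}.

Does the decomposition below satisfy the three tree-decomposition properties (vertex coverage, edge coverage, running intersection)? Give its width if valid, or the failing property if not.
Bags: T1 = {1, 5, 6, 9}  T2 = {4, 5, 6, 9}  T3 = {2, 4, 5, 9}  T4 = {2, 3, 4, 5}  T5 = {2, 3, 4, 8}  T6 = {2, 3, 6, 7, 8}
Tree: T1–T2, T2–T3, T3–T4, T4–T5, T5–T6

No — bags containing vertex 6 are not connected in the tree.

A tree decomposition must satisfy three properties: every vertex lies in some bag; for every edge, both endpoints lie together in some bag; and for every vertex, the bags containing it form a connected subtree. Here bags containing vertex 6 are not connected in the tree, so the decomposition is invalid.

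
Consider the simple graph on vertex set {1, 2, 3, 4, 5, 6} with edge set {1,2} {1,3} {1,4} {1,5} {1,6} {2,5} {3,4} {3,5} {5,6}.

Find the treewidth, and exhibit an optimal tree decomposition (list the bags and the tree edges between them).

Treewidth 2.
One such decomposition:
Bags: B1 = {1, 2, 5}  B2 = {1, 5, 6}  B3 = {1, 3, 5}  B4 = {1, 3, 4}
Tree: B1–B2, B2–B3, B3–B4

The largest bag has 3 vertices, giving width 2; this decomposition certifies tw(G) ≤ 2. Conversely, {1, 3, 4} is a clique of size 3, and the vertices of any clique must share a bag in every tree decomposition; so some bag has ≥ 3 vertices and tw(G) ≥ 2. The upper and lower bounds meet at 2, so that is the treewidth.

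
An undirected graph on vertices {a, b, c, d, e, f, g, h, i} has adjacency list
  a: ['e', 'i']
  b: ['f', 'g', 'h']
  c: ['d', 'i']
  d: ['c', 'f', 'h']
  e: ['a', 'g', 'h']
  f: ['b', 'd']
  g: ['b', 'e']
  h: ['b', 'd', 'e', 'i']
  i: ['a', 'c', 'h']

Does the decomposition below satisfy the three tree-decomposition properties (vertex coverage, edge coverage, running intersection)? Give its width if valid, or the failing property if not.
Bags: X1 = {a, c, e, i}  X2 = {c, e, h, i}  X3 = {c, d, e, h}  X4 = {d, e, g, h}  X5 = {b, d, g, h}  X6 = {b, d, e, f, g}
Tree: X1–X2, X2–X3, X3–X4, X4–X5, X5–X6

No — bags containing vertex e are not connected in the tree.

A tree decomposition must satisfy three properties: every vertex lies in some bag; for every edge, both endpoints lie together in some bag; and for every vertex, the bags containing it form a connected subtree. Here bags containing vertex e are not connected in the tree, so the decomposition is invalid.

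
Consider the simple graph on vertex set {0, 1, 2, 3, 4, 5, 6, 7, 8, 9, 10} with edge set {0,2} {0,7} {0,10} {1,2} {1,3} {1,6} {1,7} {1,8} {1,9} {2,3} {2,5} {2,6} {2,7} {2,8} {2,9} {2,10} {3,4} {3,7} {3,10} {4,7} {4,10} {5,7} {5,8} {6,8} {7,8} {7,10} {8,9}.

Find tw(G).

A width-3 tree decomposition is:
Bags: B1 = {1, 2, 3, 7}  B2 = {1, 2, 7, 8}  B3 = {2, 5, 7, 8}  B4 = {2, 3, 7, 10}  B5 = {3, 4, 7, 10}  B6 = {1, 2, 6, 8}  B7 = {0, 2, 7, 10}  B8 = {1, 2, 8, 9}
Tree: B1–B2, B2–B3, B1–B4, B4–B5, B2–B6, B4–B7, B6–B8
Each bag holds 4 vertices, so the decomposition has width 3, which upper-bounds the treewidth. Conversely, {1, 2, 8, 9} is a clique of size 4, and the vertices of any clique must share a bag in every tree decomposition; so some bag has ≥ 4 vertices and tw(G) ≥ 3. Therefore the treewidth is 3.

3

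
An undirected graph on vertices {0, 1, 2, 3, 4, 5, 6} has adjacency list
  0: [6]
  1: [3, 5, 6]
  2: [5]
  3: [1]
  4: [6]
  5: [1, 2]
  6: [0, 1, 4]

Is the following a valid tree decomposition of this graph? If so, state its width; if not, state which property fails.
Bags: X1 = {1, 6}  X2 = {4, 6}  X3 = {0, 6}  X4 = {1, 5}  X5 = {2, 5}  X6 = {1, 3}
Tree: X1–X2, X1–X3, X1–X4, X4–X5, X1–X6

Yes; width 1.

Checking the three conditions: (i) the bags cover all of {0, 1, 2, 3, 4, 5, 6}; (ii) for each edge, some bag contains both endpoints; (iii) the bags containing any fixed vertex form a subtree. All hold, so the decomposition is valid with width 2 − 1 = 1.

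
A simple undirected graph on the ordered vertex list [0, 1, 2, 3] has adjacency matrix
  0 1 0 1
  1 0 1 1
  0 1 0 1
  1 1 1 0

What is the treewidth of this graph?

2

A width-2 tree decomposition is:
Bags: B1 = {0, 1, 3}  B2 = {1, 2, 3}
Tree: B1–B2
Each bag holds 3 vertices, so the decomposition has width 2, which upper-bounds the treewidth. For the lower bound, the 3 vertices {0, 1, 3} are pairwise adjacent, and any tree decomposition puts a clique entirely inside one bag — forcing width ≥ 2. The upper and lower bounds meet at 2, so that is the treewidth.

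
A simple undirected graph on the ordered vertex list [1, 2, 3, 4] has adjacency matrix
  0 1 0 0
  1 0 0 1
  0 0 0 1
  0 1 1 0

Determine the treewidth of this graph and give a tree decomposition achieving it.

Treewidth 1.
One such decomposition:
Bags: B1 = {2, 4}  B2 = {3, 4}  B3 = {1, 2}
Tree: B1–B2, B1–B3

The largest bag has 2 vertices, giving width 1; this decomposition certifies tw(G) ≤ 1. G has an edge, so its treewidth is at least 1. Therefore the treewidth is 1.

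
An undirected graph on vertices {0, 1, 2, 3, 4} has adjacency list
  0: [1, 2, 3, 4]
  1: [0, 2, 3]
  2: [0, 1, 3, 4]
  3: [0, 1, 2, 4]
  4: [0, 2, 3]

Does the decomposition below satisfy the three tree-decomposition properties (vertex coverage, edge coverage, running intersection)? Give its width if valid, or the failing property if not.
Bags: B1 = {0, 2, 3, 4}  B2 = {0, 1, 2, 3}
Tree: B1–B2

Yes; width 3.

Every vertex of G appears in some bag (union = {0, 1, 2, 3, 4}); every edge is covered by a bag; and for each vertex v the set of bags containing v is connected in the bag tree. The decomposition is therefore valid. The largest bag has 4 vertices, so the width is 3.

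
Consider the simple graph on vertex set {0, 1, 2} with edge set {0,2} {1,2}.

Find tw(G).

A width-1 tree decomposition is:
Bags: B1 = {0, 2}  B2 = {1, 2}
Tree: B1–B2
Every bag has size at most 2, so the width is 2 − 1 = 1 and tw(G) ≤ 1. G has an edge, so its treewidth is at least 1. Combining the bounds, tw(G) = 1.

1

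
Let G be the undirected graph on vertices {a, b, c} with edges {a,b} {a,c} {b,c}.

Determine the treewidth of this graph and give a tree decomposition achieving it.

Treewidth 2.
Bags: B1 = {a, b, c}
Tree: (single bag)

A single bag containing all 3 vertices is trivially a valid decomposition of width 2. Conversely, {a, b, c} is a clique of size 3, and the vertices of any clique must share a bag in every tree decomposition; so some bag has ≥ 3 vertices and tw(G) ≥ 2. Hence tw(G) = 2 exactly.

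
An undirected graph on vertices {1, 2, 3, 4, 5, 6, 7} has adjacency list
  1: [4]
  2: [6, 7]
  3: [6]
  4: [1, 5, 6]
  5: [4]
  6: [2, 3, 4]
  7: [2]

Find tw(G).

1

A width-1 tree decomposition is:
Bags: B1 = {4, 6}  B2 = {2, 6}  B3 = {3, 6}  B4 = {4, 5}  B5 = {2, 7}  B6 = {1, 4}
Tree: B1–B2, B1–B3, B1–B4, B2–B5, B1–B6
Every bag has size at most 2, so the width is 2 − 1 = 1 and tw(G) ≤ 1. G has an edge, so its treewidth is at least 1. Therefore the treewidth is 1.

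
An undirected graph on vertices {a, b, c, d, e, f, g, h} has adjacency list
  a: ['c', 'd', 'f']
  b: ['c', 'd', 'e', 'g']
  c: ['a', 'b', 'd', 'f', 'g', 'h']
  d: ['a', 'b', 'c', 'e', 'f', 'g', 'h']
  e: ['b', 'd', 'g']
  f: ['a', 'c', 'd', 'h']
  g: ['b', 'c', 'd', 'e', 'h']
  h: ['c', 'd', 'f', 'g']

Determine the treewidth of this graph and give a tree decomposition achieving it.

Treewidth 3.
One such decomposition:
Bags: B1 = {c, d, f, h}  B2 = {a, c, d, f}  B3 = {c, d, g, h}  B4 = {b, c, d, g}  B5 = {b, d, e, g}
Tree: B1–B2, B1–B3, B3–B4, B4–B5

The largest bag has 4 vertices, giving width 3; this decomposition certifies tw(G) ≤ 3. For the lower bound, the 4 vertices {b, d, e, g} are pairwise adjacent, and any tree decomposition puts a clique entirely inside one bag — forcing width ≥ 3. Hence tw(G) = 3 exactly.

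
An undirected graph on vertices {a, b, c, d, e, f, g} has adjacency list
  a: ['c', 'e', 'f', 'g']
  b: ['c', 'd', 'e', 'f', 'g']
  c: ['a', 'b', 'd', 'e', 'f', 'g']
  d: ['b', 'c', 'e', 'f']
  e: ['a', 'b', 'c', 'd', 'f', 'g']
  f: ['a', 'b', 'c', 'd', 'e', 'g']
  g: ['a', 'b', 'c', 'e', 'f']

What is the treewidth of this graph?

4

A width-4 tree decomposition is:
Bags: B1 = {b, c, e, f, g}  B2 = {a, c, e, f, g}  B3 = {b, c, d, e, f}
Tree: B1–B2, B1–B3
The largest bag has 5 vertices, giving width 4; this decomposition certifies tw(G) ≤ 4. For the lower bound, the 5 vertices {a, c, e, f, g} are pairwise adjacent, and any tree decomposition puts a clique entirely inside one bag — forcing width ≥ 4. Therefore the treewidth is 4.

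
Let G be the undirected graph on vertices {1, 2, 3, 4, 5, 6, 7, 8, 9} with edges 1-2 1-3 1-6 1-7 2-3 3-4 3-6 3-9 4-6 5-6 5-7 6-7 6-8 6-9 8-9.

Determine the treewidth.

A width-2 tree decomposition is:
Bags: B1 = {1, 6, 7}  B2 = {1, 3, 6}  B3 = {3, 6, 9}  B4 = {6, 8, 9}  B5 = {3, 4, 6}  B6 = {1, 2, 3}  B7 = {5, 6, 7}
Tree: B1–B2, B2–B3, B3–B4, B2–B5, B2–B6, B1–B7
The largest bag has 3 vertices, giving width 2; this decomposition certifies tw(G) ≤ 2. On the other hand G contains the 3-clique {1, 2, 3}. A clique must lie in a single bag of any decomposition, so no decomposition can have width below 2. Combining the bounds, tw(G) = 2.

2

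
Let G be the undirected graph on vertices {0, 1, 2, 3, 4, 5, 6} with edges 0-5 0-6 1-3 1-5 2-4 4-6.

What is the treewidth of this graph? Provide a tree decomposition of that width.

Each bag holds 2 vertices, so the decomposition has width 1, which upper-bounds the treewidth. Any graph with an edge has treewidth ≥ 1, and G has the edge 2–4. The upper and lower bounds meet at 1, so that is the treewidth.

Treewidth 1.
Bags: B1 = {2, 4}  B2 = {4, 6}  B3 = {0, 6}  B4 = {0, 5}  B5 = {1, 5}  B6 = {1, 3}
Tree: B1–B2, B2–B3, B3–B4, B4–B5, B5–B6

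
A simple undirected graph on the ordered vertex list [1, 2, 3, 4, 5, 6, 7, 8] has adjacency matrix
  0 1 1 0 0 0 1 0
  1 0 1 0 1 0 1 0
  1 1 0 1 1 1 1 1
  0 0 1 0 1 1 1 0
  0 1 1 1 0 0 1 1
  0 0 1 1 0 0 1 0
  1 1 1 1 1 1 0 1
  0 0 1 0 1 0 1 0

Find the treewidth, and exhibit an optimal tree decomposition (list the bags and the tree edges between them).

Treewidth 3.
Bags: B1 = {3, 4, 5, 7}  B2 = {2, 3, 5, 7}  B3 = {3, 4, 6, 7}  B4 = {1, 2, 3, 7}  B5 = {3, 5, 7, 8}
Tree: B1–B2, B1–B3, B2–B4, B2–B5

The largest bag has 4 vertices, giving width 3; this decomposition certifies tw(G) ≤ 3. Conversely, {1, 2, 3, 7} is a clique of size 4, and the vertices of any clique must share a bag in every tree decomposition; so some bag has ≥ 4 vertices and tw(G) ≥ 3. The upper and lower bounds meet at 3, so that is the treewidth.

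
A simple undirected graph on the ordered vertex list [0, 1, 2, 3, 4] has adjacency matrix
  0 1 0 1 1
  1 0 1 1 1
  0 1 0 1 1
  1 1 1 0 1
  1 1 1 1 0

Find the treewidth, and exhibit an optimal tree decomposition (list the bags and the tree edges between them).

Treewidth 3.
Bags: B1 = {1, 2, 3, 4}  B2 = {0, 1, 3, 4}
Tree: B1–B2

Each bag holds 4 vertices, so the decomposition has width 3, which upper-bounds the treewidth. On the other hand G contains the 4-clique {0, 1, 3, 4}. A clique must lie in a single bag of any decomposition, so no decomposition can have width below 3. Hence tw(G) = 3 exactly.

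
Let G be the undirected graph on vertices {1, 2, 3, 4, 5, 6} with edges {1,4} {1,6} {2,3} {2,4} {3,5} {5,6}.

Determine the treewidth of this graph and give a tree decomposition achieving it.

Each bag holds 3 vertices, so the decomposition has width 2, which upper-bounds the treewidth. For the lower bound, G contains the cycle 2–4–1–6–5–3–2, so G is not a forest; only forests have treewidth ≤ 1, hence tw(G) ≥ 2. The upper and lower bounds meet at 2, so that is the treewidth.

Treewidth 2.
One such decomposition:
Bags: B1 = {1, 2, 4}  B2 = {1, 2, 6}  B3 = {2, 5, 6}  B4 = {2, 3, 5}
Tree: B1–B2, B2–B3, B3–B4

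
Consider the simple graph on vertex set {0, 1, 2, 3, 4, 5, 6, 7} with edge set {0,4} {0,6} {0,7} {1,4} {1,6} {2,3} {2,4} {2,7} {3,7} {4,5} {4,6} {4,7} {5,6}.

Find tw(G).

2

A width-2 tree decomposition is:
Bags: B1 = {1, 4, 6}  B2 = {0, 4, 6}  B3 = {4, 5, 6}  B4 = {0, 4, 7}  B5 = {2, 4, 7}  B6 = {2, 3, 7}
Tree: B1–B2, B1–B3, B2–B4, B4–B5, B5–B6
Each bag holds 3 vertices, so the decomposition has width 2, which upper-bounds the treewidth. For the lower bound, the 3 vertices {2, 3, 7} are pairwise adjacent, and any tree decomposition puts a clique entirely inside one bag — forcing width ≥ 2. Combining the bounds, tw(G) = 2.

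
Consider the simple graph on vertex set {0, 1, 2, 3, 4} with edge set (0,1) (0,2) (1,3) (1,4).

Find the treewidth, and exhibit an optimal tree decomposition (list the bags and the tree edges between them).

The largest bag has 2 vertices, giving width 1; this decomposition certifies tw(G) ≤ 1. Since G has at least one edge (e.g. 1–4), it is not an edgeless graph, so tw(G) ≥ 1. Therefore the treewidth is 1.

Treewidth 1.
One optimal decomposition is:
Bags: B1 = {1, 4}  B2 = {0, 1}  B3 = {1, 3}  B4 = {0, 2}
Tree: B1–B2, B1–B3, B2–B4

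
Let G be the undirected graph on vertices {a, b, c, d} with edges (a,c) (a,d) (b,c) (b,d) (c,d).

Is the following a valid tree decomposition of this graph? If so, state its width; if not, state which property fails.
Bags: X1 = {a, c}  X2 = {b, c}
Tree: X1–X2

No — vertex d appears in no bag.

A tree decomposition must satisfy three properties: every vertex lies in some bag; for every edge, both endpoints lie together in some bag; and for every vertex, the bags containing it form a connected subtree. Here vertex d appears in no bag, so the decomposition is invalid.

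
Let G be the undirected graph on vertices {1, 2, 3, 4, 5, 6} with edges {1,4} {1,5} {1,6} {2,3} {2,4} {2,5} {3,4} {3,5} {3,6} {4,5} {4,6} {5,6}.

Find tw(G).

A width-3 tree decomposition is:
Bags: B1 = {2, 3, 4, 5}  B2 = {3, 4, 5, 6}  B3 = {1, 4, 5, 6}
Tree: B1–B2, B2–B3
Each bag holds 4 vertices, so the decomposition has width 3, which upper-bounds the treewidth. On the other hand G contains the 4-clique {1, 4, 5, 6}. A clique must lie in a single bag of any decomposition, so no decomposition can have width below 3. Therefore the treewidth is 3.

3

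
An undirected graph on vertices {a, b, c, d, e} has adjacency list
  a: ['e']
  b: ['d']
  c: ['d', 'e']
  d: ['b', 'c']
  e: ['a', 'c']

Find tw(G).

1

A width-1 tree decomposition is:
Bags: B1 = {b, d}  B2 = {c, d}  B3 = {c, e}  B4 = {a, e}
Tree: B1–B2, B2–B3, B3–B4
Every bag has size at most 2, so the width is 2 − 1 = 1 and tw(G) ≤ 1. Any graph with an edge has treewidth ≥ 1, and G has the edge b–d. Combining the bounds, tw(G) = 1.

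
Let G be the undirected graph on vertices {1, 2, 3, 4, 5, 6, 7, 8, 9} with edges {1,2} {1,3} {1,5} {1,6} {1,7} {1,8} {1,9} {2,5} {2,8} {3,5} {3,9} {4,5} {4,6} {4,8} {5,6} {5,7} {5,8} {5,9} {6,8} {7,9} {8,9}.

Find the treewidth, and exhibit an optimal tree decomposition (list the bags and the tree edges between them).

Every bag has size at most 4, so the width is 4 − 1 = 3 and tw(G) ≤ 3. On the other hand G contains the 4-clique {1, 5, 8, 9}. A clique must lie in a single bag of any decomposition, so no decomposition can have width below 3. Combining the bounds, tw(G) = 3.

Treewidth 3.
One such decomposition:
Bags: B1 = {1, 5, 8, 9}  B2 = {1, 2, 5, 8}  B3 = {1, 5, 6, 8}  B4 = {1, 3, 5, 9}  B5 = {1, 5, 7, 9}  B6 = {4, 5, 6, 8}
Tree: B1–B2, B2–B3, B1–B4, B4–B5, B3–B6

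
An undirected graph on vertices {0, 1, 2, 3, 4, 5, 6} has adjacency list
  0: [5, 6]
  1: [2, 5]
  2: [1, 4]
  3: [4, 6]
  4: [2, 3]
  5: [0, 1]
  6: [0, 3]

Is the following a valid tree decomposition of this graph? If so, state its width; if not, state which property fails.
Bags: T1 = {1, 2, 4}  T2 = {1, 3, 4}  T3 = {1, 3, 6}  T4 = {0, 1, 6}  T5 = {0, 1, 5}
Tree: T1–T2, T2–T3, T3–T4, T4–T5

Yes; width 2.

Every vertex of G appears in some bag (union = {0, 1, 2, 3, 4, 5, 6}); every edge is covered by a bag; and for each vertex v the set of bags containing v is connected in the bag tree. The decomposition is therefore valid. The largest bag has 3 vertices, so the width is 2.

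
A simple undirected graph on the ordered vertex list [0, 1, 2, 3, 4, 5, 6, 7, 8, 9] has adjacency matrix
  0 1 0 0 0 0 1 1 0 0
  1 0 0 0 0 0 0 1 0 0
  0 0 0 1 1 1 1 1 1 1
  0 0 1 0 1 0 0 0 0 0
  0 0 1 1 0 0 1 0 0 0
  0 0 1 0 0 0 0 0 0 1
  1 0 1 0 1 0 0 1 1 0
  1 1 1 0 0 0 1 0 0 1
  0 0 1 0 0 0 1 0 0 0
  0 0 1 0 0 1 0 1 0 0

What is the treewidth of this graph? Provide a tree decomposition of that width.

Each bag holds 3 vertices, so the decomposition has width 2, which upper-bounds the treewidth. Conversely, {0, 1, 7} is a clique of size 3, and the vertices of any clique must share a bag in every tree decomposition; so some bag has ≥ 3 vertices and tw(G) ≥ 2. Hence tw(G) = 2 exactly.

Treewidth 2.
One optimal decomposition is:
Bags: B1 = {2, 6, 7}  B2 = {2, 6, 8}  B3 = {2, 7, 9}  B4 = {0, 6, 7}  B5 = {0, 1, 7}  B6 = {2, 5, 9}  B7 = {2, 4, 6}  B8 = {2, 3, 4}
Tree: B1–B2, B1–B3, B1–B4, B4–B5, B3–B6, B1–B7, B7–B8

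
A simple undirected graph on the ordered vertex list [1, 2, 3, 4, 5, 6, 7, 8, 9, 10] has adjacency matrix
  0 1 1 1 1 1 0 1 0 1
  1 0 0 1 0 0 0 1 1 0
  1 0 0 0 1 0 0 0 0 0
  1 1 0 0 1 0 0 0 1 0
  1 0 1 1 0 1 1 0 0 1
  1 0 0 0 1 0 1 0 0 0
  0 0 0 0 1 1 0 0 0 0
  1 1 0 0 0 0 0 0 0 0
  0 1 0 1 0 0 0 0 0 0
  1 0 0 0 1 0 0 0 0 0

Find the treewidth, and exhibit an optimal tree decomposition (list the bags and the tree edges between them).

Treewidth 2.
One optimal decomposition is:
Bags: B1 = {1, 2, 4}  B2 = {1, 4, 5}  B3 = {1, 5, 6}  B4 = {2, 4, 9}  B5 = {1, 3, 5}  B6 = {1, 2, 8}  B7 = {5, 6, 7}  B8 = {1, 5, 10}
Tree: B1–B2, B2–B3, B1–B4, B2–B5, B1–B6, B3–B7, B2–B8

The largest bag has 3 vertices, giving width 2; this decomposition certifies tw(G) ≤ 2. Conversely, {1, 2, 8} is a clique of size 3, and the vertices of any clique must share a bag in every tree decomposition; so some bag has ≥ 3 vertices and tw(G) ≥ 2. Hence tw(G) = 2 exactly.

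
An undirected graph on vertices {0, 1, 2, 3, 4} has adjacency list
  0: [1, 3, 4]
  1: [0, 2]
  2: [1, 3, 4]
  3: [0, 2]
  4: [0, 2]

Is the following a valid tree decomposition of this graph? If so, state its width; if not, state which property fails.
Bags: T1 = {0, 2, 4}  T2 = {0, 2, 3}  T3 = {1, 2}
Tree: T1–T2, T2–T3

A tree decomposition must satisfy three properties: every vertex lies in some bag; for every edge, both endpoints lie together in some bag; and for every vertex, the bags containing it form a connected subtree. Here edge (0,1) lies in no bag, so the decomposition is invalid.

No — edge (0,1) lies in no bag.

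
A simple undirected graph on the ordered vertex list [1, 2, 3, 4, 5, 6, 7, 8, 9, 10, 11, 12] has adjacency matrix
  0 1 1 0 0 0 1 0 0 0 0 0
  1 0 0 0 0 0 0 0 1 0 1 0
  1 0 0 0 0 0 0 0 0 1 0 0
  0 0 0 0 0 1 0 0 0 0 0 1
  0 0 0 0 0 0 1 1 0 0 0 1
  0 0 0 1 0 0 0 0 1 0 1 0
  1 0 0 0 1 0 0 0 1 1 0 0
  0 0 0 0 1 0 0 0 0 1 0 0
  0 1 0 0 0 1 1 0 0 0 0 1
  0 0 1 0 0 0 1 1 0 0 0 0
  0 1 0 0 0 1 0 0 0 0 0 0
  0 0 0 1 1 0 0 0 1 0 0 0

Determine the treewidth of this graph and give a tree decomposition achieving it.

The largest bag has 4 vertices, giving width 3; this decomposition certifies tw(G) ≤ 3. For the lower bound: the 4 vertex sets {3,8,10}, {1}, {7}, {2,5,9,12} are disjoint, each induces a connected subgraph, and every pair is joined by at least one edge of G. Contracting each set to a single vertex therefore yields K_{4} as a minor, and since treewidth is minor-monotone, tw(G) ≥ tw(K_{4}) = 3. Hence tw(G) = 3 exactly.

Treewidth 3.
One optimal decomposition is:
Bags: B1 = {1, 3, 8, 10}  B2 = {1, 7, 8, 10}  B3 = {1, 5, 7, 8}  B4 = {1, 2, 5, 7}  B5 = {2, 5, 7, 9}  B6 = {2, 5, 9, 12}  B7 = {2, 9, 11, 12}  B8 = {6, 9, 11, 12}  B9 = {4, 6, 11, 12}
Tree: B1–B2, B2–B3, B3–B4, B4–B5, B5–B6, B6–B7, B7–B8, B8–B9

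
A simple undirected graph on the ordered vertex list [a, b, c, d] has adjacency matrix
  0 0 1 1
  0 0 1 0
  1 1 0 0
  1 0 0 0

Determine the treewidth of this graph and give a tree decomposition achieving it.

Treewidth 1.
Bags: B1 = {b, c}  B2 = {a, c}  B3 = {a, d}
Tree: B1–B2, B2–B3

Each bag holds 2 vertices, so the decomposition has width 1, which upper-bounds the treewidth. G has an edge, so its treewidth is at least 1. Therefore the treewidth is 1.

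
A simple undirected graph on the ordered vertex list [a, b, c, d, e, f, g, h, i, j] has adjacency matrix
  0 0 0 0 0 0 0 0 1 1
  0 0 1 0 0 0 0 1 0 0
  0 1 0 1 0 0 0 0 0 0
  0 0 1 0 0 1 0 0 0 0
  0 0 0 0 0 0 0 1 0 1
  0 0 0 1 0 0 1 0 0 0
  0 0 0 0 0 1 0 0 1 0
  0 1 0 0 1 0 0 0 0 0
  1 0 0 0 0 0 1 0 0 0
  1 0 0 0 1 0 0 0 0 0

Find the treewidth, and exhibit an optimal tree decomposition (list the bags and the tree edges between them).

Each bag holds 3 vertices, so the decomposition has width 2, which upper-bounds the treewidth. Since h–e–j–a–i–g–f–d–c–b–h is a cycle in G, G is not acyclic. Forests are exactly the graphs of treewidth ≤ 1, so tw(G) ≥ 2. Combining the bounds, tw(G) = 2.

Treewidth 2.
Bags: B1 = {e, h, j}  B2 = {a, h, j}  B3 = {a, h, i}  B4 = {g, h, i}  B5 = {f, g, h}  B6 = {d, f, h}  B7 = {c, d, h}  B8 = {b, c, h}
Tree: B1–B2, B2–B3, B3–B4, B4–B5, B5–B6, B6–B7, B7–B8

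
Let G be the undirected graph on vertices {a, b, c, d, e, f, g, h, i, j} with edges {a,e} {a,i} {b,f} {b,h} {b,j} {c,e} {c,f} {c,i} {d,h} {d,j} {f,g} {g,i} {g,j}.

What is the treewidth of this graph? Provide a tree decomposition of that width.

Treewidth 2.
Bags: B1 = {d, h, j}  B2 = {b, h, j}  B3 = {b, g, j}  B4 = {b, f, g}  B5 = {f, g, i}  B6 = {c, f, i}  B7 = {a, c, i}  B8 = {a, c, e}
Tree: B1–B2, B2–B3, B3–B4, B4–B5, B5–B6, B6–B7, B7–B8

Each bag holds 3 vertices, so the decomposition has width 2, which upper-bounds the treewidth. Since d–h–b–j–d is a cycle in G, G is not acyclic. Forests are exactly the graphs of treewidth ≤ 1, so tw(G) ≥ 2. Hence tw(G) = 2 exactly.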